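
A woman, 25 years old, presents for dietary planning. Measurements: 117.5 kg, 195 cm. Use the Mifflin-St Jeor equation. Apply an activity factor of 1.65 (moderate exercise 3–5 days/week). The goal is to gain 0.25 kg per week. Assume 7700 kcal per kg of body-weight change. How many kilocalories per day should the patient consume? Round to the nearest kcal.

Mifflin-St Jeor (female): BMR = 10(117.5) + 6.25(195) − 5(25) − 161 = 1175 + 1218.75 − 125 − 161 = 2107.75 kcal/day.
TEE = 2107.75 × 1.65 = 3477.7875 kcal/day.
Required daily surplus = 0.25 × 7700 ÷ 7 = 275 kcal/day.
Target intake = 3477.7875 + 275 = 3752.7875 kcal/day.

3753 kilocalories per day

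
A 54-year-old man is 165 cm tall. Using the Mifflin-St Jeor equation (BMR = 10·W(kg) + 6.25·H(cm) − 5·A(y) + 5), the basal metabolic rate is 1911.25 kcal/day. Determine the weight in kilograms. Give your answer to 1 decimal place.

114.5 kg

1911.25 = 10·W + 6.25(165) − 5(54) + 5
10·W = 1911.25 − 766.25 = 1145, so W = 114.5 kg.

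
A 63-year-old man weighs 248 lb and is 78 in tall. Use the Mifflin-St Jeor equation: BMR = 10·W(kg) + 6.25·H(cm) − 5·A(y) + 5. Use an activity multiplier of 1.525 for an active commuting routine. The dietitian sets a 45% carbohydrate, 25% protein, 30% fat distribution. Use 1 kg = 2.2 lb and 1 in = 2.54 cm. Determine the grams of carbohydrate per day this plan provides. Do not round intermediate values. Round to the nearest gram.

353 g/day

Convert to metric: weight = 248 ÷ 2.2 = 112.7273 kg; height = 78 × 2.54 = 198.12 cm.
Mifflin-St Jeor (male): BMR = 10(112.7273) + 6.25(198.12) − 5(63) + 5 = 1127.2727 + 1238.25 − 315 + 5 = 2055.5227 kcal/day.
TEE = 2055.5227 × 1.525 = 3134.6722 kcal/day.
Carbohydrate energy = 45% × 3134.6722 = 1410.6025 kcal.
Carbohydrate = 1410.6025 ÷ 4 kcal/g = 352.6506 g.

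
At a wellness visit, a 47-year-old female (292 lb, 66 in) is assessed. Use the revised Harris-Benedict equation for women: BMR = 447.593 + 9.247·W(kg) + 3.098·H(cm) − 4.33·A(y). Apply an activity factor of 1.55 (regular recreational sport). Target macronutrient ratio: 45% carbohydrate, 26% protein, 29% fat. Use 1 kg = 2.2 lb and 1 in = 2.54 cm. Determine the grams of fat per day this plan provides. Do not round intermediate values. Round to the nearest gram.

99 g/day

Convert to metric: weight = 292 ÷ 2.2 = 132.7273 kg; height = 66 × 2.54 = 167.64 cm.
Harris-Benedict: BMR = 447.593 + 9.247(132.7273) + 3.098(167.64) − 4.33(47) = 1990.7608 kcal/day.
TEE = 1990.7608 × 1.55 = 3085.6793 kcal/day.
Fat energy = 29% × 3085.6793 = 894.847 kcal.
Fat = 894.847 ÷ 9 kcal/g = 99.4274 g.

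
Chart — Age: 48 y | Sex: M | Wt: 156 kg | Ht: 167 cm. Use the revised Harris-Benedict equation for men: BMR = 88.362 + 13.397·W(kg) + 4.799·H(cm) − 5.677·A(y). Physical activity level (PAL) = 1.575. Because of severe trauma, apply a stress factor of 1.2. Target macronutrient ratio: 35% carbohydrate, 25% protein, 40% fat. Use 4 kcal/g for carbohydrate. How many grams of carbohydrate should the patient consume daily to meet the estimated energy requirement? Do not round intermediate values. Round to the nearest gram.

Harris-Benedict: BMR = 88.362 + 13.397(156) + 4.799(167) − 5.677(48) = 2707.231 kcal/day.
TEE = 2707.231 × 1.575 = 4263.8888 kcal/day.
With stress factor 1.2: 4263.8888 × 1.2 = 5116.6666 kcal/day.
Carbohydrate energy = 35% × 5116.6666 = 1790.8333 kcal.
Carbohydrate = 1790.8333 ÷ 4 kcal/g = 447.7083 g.

448 g/day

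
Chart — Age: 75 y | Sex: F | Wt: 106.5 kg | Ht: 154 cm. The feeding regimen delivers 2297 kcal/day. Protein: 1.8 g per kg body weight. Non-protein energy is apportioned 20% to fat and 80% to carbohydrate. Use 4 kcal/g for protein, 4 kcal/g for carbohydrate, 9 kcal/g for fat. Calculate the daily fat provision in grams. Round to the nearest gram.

Protein = 1.8 × 106.5 = 191.7 g → 191.7 × 4 = 766.8 kcal.
Non-protein calories = 2297 − 766.8 = 1530.2 kcal.
Fat: 20% × 1530.2 = 306.04 kcal; carbohydrate: 1224.16 kcal.
Fat: 306.04 kcal ÷ 9 kcal/g = 34.0044 g.

34 g/day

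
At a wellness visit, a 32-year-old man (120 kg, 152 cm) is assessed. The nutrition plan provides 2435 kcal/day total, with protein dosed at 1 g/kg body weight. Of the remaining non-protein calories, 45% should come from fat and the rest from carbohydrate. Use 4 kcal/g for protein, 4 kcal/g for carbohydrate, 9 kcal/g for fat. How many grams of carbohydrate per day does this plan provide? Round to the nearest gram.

269 g/day

Protein = 1 × 120 = 120 g → 120 × 4 = 480 kcal.
Non-protein calories = 2435 − 480 = 1955 kcal.
Fat: 45% × 1955 = 879.75 kcal; carbohydrate: 1075.25 kcal.
Carbohydrate: 1075.25 kcal ÷ 4 kcal/g = 268.8125 g.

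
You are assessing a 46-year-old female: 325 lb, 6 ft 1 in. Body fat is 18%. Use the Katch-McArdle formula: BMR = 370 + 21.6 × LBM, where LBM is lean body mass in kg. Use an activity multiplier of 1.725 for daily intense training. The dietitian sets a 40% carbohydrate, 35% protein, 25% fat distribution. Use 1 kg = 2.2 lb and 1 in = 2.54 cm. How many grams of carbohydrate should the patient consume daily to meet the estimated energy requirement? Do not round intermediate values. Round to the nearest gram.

515 g/day

Convert to metric: weight = 325 ÷ 2.2 = 147.7273 kg; height = (6×12 + 1) × 2.54 = 73 × 2.54 = 185.42 cm.
LBM = 147.7273 × (1 − 0.18) = 121.1364 kg. Katch-McArdle: BMR = 370 + 21.6 × 121.1364 = 2986.5455 kcal/day.
TEE = 2986.5455 × 1.725 = 5151.7909 kcal/day.
Carbohydrate energy = 40% × 5151.7909 = 2060.7164 kcal.
Carbohydrate = 2060.7164 ÷ 4 kcal/g = 515.1791 g.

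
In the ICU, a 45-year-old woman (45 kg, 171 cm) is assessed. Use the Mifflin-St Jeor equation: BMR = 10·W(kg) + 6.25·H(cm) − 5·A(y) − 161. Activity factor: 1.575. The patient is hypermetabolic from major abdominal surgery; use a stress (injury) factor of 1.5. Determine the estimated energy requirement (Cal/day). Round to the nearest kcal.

2676 Cal/day

Mifflin-St Jeor (female): BMR = 10(45) + 6.25(171) − 5(45) − 161 = 450 + 1068.75 − 225 − 161 = 1132.75 kcal/day.
TEE = BMR × activity factor = 1132.75 × 1.575 = 1784.0813 kcal/day.
Apply stress factor: 1784.0813 × 1.5 = 2676.1219 kcal/day.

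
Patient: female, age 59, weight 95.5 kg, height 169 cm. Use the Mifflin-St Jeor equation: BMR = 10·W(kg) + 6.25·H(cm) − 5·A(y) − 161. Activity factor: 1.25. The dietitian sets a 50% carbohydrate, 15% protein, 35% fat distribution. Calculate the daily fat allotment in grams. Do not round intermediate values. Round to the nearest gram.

76 g/day

Mifflin-St Jeor (female): BMR = 10(95.5) + 6.25(169) − 5(59) − 161 = 955 + 1056.25 − 295 − 161 = 1555.25 kcal/day.
TEE = 1555.25 × 1.25 = 1944.0625 kcal/day.
Fat energy = 35% × 1944.0625 = 680.4219 kcal.
Fat = 680.4219 ÷ 9 kcal/g = 75.6024 g.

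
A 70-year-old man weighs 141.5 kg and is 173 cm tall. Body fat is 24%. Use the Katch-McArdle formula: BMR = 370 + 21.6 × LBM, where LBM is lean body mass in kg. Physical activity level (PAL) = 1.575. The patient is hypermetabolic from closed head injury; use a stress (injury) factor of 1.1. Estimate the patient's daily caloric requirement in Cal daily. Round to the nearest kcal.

LBM = 141.5 × (1 − 0.24) = 107.54 kg. Katch-McArdle: BMR = 370 + 21.6 × 107.54 = 2692.864 kcal/day.
TEE = BMR × activity factor = 2692.864 × 1.575 = 4241.2608 kcal/day.
Apply stress factor: 4241.2608 × 1.1 = 4665.3869 kcal/day.

4665 Cal daily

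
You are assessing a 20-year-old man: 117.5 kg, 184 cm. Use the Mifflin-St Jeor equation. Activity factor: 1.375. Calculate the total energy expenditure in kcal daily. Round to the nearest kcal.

Mifflin-St Jeor (male): BMR = 10(117.5) + 6.25(184) − 5(20) + 5 = 1175 + 1150 − 100 + 5 = 2230 kcal/day.
TEE = BMR × activity factor = 2230 × 1.375 = 3066.25 kcal/day.

3066 kcal daily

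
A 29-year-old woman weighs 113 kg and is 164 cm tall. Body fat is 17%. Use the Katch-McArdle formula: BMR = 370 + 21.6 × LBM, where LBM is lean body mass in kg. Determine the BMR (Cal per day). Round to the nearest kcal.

LBM = 113 × (1 − 0.17) = 93.79 kg. Katch-McArdle: BMR = 370 + 21.6 × 93.79 = 2395.864 kcal/day.

2396 Cal per day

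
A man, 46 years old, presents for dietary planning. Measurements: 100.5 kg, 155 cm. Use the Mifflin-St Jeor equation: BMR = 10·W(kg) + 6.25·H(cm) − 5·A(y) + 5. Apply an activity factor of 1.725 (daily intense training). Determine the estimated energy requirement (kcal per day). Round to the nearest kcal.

Mifflin-St Jeor (male): BMR = 10(100.5) + 6.25(155) − 5(46) + 5 = 1005 + 968.75 − 230 + 5 = 1748.75 kcal/day.
TEE = BMR × activity factor = 1748.75 × 1.725 = 3016.5938 kcal/day.

3017 kcal per day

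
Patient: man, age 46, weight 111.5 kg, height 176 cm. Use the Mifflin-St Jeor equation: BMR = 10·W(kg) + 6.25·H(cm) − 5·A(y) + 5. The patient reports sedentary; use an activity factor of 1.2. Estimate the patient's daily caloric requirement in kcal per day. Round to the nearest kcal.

Mifflin-St Jeor (male): BMR = 10(111.5) + 6.25(176) − 5(46) + 5 = 1115 + 1100 − 230 + 5 = 1990 kcal/day.
TEE = BMR × activity factor = 1990 × 1.2 = 2388 kcal/day.

2388 kcal per day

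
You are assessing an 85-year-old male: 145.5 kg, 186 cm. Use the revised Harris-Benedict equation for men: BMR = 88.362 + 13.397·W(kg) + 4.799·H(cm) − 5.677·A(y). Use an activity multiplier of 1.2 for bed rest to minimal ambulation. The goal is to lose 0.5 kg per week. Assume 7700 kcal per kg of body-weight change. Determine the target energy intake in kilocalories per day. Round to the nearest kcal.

Harris-Benedict: BMR = 88.362 + 13.397(145.5) + 4.799(186) − 5.677(85) = 2447.6945 kcal/day.
TEE = 2447.6945 × 1.2 = 2937.2334 kcal/day.
Required daily deficit = 0.5 × 7700 ÷ 7 = 550 kcal/day.
Target intake = 2937.2334 − 550 = 2387.2334 kcal/day.

2387 kilocalories per day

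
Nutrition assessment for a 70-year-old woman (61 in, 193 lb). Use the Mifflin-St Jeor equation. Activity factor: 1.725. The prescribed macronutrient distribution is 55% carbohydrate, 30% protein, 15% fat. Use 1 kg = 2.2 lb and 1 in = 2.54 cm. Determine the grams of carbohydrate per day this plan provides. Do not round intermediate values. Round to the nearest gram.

317 g/day

Convert to metric: weight = 193 ÷ 2.2 = 87.7273 kg; height = 61 × 2.54 = 154.94 cm.
Mifflin-St Jeor (female): BMR = 10(87.7273) + 6.25(154.94) − 5(70) − 161 = 877.2727 + 968.375 − 350 − 161 = 1334.6477 kcal/day.
TEE = 1334.6477 × 1.725 = 2302.2673 kcal/day.
Carbohydrate energy = 55% × 2302.2673 = 1266.247 kcal.
Carbohydrate = 1266.247 ÷ 4 kcal/g = 316.5618 g.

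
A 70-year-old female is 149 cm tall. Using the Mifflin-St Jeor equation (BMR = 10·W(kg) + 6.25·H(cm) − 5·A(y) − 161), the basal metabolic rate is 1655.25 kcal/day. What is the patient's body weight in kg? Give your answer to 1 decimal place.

1655.25 = 10·W + 6.25(149) − 5(70) − 161
10·W = 1655.25 − 420.25 = 1235, so W = 123.5 kg.

123.5 kg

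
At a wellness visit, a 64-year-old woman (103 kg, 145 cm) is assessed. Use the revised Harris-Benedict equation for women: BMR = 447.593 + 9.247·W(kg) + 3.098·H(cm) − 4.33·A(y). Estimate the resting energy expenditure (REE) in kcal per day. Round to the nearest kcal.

Harris-Benedict: BMR = 447.593 + 9.247(103) + 3.098(145) − 4.33(64) = 1572.124 kcal/day.

1572 kcal per day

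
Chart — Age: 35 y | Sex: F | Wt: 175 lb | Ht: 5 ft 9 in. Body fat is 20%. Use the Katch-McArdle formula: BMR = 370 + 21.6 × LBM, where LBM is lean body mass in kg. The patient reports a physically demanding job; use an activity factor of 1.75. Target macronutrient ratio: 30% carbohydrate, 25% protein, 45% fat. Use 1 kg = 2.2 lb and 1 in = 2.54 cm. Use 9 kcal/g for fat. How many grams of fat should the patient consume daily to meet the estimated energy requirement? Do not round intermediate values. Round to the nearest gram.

Convert to metric: weight = 175 ÷ 2.2 = 79.5455 kg; height = (5×12 + 9) × 2.54 = 69 × 2.54 = 175.26 cm.
LBM = 79.5455 × (1 − 0.2) = 63.6364 kg. Katch-McArdle: BMR = 370 + 21.6 × 63.6364 = 1744.5455 kcal/day.
TEE = 1744.5455 × 1.75 = 3052.9545 kcal/day.
Fat energy = 45% × 3052.9545 = 1373.8295 kcal.
Fat = 1373.8295 ÷ 9 kcal/g = 152.6477 g.

153 g/day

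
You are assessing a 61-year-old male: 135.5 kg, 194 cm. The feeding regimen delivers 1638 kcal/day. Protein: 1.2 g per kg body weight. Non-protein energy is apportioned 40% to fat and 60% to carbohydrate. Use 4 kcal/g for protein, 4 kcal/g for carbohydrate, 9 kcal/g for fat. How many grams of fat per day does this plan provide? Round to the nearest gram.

Protein = 1.2 × 135.5 = 162.6 g → 162.6 × 4 = 650.4 kcal.
Non-protein calories = 1638 − 650.4 = 987.6 kcal.
Fat: 40% × 987.6 = 395.04 kcal; carbohydrate: 592.56 kcal.
Fat: 395.04 kcal ÷ 9 kcal/g = 43.8933 g.

44 g/day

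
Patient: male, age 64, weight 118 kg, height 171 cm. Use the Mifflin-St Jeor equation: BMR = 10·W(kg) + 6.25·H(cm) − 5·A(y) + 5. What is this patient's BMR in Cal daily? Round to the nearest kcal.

Mifflin-St Jeor (male): BMR = 10(118) + 6.25(171) − 5(64) + 5 = 1180 + 1068.75 − 320 + 5 = 1933.75 kcal/day.

1934 Cal daily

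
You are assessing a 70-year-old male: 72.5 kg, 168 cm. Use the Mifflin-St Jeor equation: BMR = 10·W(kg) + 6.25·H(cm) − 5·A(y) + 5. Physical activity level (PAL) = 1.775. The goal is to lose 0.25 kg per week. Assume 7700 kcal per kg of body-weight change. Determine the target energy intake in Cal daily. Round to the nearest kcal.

Mifflin-St Jeor (male): BMR = 10(72.5) + 6.25(168) − 5(70) + 5 = 725 + 1050 − 350 + 5 = 1430 kcal/day.
TEE = 1430 × 1.775 = 2538.25 kcal/day.
Required daily deficit = 0.25 × 7700 ÷ 7 = 275 kcal/day.
Target intake = 2538.25 − 275 = 2263.25 kcal/day.

2263 Cal daily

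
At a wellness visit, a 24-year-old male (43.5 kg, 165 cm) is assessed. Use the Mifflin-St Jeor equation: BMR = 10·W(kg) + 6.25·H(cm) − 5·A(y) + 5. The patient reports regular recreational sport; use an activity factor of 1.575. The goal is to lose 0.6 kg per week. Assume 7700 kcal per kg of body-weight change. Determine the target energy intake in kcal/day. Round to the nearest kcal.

1468 kcal/day

Mifflin-St Jeor (male): BMR = 10(43.5) + 6.25(165) − 5(24) + 5 = 435 + 1031.25 − 120 + 5 = 1351.25 kcal/day.
TEE = 1351.25 × 1.575 = 2128.2188 kcal/day.
Required daily deficit = 0.6 × 7700 ÷ 7 = 660 kcal/day.
Target intake = 2128.2188 − 660 = 1468.2188 kcal/day.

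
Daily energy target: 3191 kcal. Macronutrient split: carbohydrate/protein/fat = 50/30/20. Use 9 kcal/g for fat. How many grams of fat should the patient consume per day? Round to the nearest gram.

Fat energy = 20% × 3191 = 638.2 kcal.
At 9 kcal/g: 638.2 ÷ 9 = 70.9111 g.

71 g/day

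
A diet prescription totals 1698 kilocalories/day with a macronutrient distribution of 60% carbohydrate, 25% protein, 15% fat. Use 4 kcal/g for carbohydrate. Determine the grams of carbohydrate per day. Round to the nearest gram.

Carbohydrate energy = 60% × 1698 = 1018.8 kcal.
At 4 kcal/g: 1018.8 ÷ 4 = 254.7 g.

255 g/day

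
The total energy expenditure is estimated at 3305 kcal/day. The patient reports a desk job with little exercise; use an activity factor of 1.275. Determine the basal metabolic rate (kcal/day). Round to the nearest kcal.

2592 kcal/day

BMR = TEE ÷ activity factor = 3305 ÷ 1.275 = 2592.1569 kcal/day.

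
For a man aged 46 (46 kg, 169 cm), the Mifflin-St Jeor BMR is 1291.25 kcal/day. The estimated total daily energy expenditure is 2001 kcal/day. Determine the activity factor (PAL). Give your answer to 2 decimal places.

Activity factor = TEE ÷ BMR = 2001 ÷ 1291.25 = 1.55.

1.55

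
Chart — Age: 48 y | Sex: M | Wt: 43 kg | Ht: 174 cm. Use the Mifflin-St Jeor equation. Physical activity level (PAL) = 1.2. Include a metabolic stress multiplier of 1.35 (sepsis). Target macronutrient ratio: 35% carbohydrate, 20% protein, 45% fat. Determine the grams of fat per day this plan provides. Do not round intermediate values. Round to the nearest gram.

104 g/day

Mifflin-St Jeor (male): BMR = 10(43) + 6.25(174) − 5(48) + 5 = 430 + 1087.5 − 240 + 5 = 1282.5 kcal/day.
TEE = 1282.5 × 1.2 = 1539 kcal/day.
With stress factor 1.35: 1539 × 1.35 = 2077.65 kcal/day.
Fat energy = 45% × 2077.65 = 934.9425 kcal.
Fat = 934.9425 ÷ 9 kcal/g = 103.8825 g.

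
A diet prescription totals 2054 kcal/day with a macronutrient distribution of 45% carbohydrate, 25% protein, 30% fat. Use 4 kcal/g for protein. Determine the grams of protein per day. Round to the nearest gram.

128 g/day

Protein energy = 25% × 2054 = 513.5 kcal.
At 4 kcal/g: 513.5 ÷ 4 = 128.375 g.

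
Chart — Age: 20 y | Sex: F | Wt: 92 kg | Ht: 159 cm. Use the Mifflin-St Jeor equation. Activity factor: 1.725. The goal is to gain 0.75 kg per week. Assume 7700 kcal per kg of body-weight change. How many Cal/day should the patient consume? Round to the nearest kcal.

3676 Cal/day

Mifflin-St Jeor (female): BMR = 10(92) + 6.25(159) − 5(20) − 161 = 920 + 993.75 − 100 − 161 = 1652.75 kcal/day.
TEE = 1652.75 × 1.725 = 2850.9938 kcal/day.
Required daily surplus = 0.75 × 7700 ÷ 7 = 825 kcal/day.
Target intake = 2850.9938 + 825 = 3675.9938 kcal/day.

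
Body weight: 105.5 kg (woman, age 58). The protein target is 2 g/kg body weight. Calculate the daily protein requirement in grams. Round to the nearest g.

211 g/day

Protein = 2 g/kg × 105.5 kg = 211 g/day.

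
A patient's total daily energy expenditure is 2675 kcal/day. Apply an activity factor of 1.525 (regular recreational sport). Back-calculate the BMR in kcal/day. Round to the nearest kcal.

1754 kcal/day

BMR = TEE ÷ activity factor = 2675 ÷ 1.525 = 1754.0984 kcal/day.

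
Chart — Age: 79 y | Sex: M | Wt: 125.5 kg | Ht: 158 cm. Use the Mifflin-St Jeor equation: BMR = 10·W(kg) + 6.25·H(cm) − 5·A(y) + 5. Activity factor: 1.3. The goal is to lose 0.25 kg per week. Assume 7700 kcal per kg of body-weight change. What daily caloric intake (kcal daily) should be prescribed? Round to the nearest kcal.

Mifflin-St Jeor (male): BMR = 10(125.5) + 6.25(158) − 5(79) + 5 = 1255 + 987.5 − 395 + 5 = 1852.5 kcal/day.
TEE = 1852.5 × 1.3 = 2408.25 kcal/day.
Required daily deficit = 0.25 × 7700 ÷ 7 = 275 kcal/day.
Target intake = 2408.25 − 275 = 2133.25 kcal/day.

2133 kcal daily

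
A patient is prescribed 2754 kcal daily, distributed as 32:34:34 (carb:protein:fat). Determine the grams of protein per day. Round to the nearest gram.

Protein energy = 34% × 2754 = 936.36 kcal.
At 4 kcal/g: 936.36 ÷ 4 = 234.09 g.

234 g/day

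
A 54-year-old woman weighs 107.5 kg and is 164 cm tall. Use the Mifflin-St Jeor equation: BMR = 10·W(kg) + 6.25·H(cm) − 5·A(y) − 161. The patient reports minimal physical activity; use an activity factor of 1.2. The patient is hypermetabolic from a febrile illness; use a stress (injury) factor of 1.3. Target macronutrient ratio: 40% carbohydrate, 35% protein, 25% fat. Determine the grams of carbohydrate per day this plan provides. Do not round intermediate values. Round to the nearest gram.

260 g/day

Mifflin-St Jeor (female): BMR = 10(107.5) + 6.25(164) − 5(54) − 161 = 1075 + 1025 − 270 − 161 = 1669 kcal/day.
TEE = 1669 × 1.2 = 2002.8 kcal/day.
With stress factor 1.3: 2002.8 × 1.3 = 2603.64 kcal/day.
Carbohydrate energy = 40% × 2603.64 = 1041.456 kcal.
Carbohydrate = 1041.456 ÷ 4 kcal/g = 260.364 g.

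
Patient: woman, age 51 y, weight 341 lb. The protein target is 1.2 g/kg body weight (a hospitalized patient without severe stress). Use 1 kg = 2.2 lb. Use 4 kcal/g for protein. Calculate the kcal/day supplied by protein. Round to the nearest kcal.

744 kcal/day

Weight in kg = 341 ÷ 2.2 = 155 kg.
Protein = 1.2 g/kg × 155 kg = 186 g/day.
Protein energy = 186 g × 4 kcal/g = 744 kcal/day.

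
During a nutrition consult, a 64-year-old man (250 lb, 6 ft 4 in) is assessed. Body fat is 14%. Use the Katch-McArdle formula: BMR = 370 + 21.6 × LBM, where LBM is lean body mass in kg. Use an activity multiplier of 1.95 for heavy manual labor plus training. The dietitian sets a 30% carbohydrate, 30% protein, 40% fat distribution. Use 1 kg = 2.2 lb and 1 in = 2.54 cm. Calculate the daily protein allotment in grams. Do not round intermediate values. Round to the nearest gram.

Convert to metric: weight = 250 ÷ 2.2 = 113.6364 kg; height = (6×12 + 4) × 2.54 = 76 × 2.54 = 193.04 cm.
LBM = 113.6364 × (1 − 0.14) = 97.7273 kg. Katch-McArdle: BMR = 370 + 21.6 × 97.7273 = 2480.9091 kcal/day.
TEE = 2480.9091 × 1.95 = 4837.7727 kcal/day.
Protein energy = 30% × 4837.7727 = 1451.3318 kcal.
Protein = 1451.3318 ÷ 4 kcal/g = 362.833 g.

363 g/day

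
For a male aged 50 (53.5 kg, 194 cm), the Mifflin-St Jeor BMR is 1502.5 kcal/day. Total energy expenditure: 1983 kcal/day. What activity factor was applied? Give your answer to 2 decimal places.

Activity factor = TEE ÷ BMR = 1983 ÷ 1502.5 = 1.32.

1.32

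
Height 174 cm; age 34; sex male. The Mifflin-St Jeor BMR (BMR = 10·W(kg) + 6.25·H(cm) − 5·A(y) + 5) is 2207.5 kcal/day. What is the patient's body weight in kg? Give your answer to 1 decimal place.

128.5 kg

2207.5 = 10·W + 6.25(174) − 5(34) + 5
10·W = 2207.5 − 922.5 = 1285, so W = 128.5 kg.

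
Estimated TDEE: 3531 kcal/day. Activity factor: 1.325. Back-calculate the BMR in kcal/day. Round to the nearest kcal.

BMR = TEE ÷ activity factor = 3531 ÷ 1.325 = 2664.9057 kcal/day.

2665 kcal/day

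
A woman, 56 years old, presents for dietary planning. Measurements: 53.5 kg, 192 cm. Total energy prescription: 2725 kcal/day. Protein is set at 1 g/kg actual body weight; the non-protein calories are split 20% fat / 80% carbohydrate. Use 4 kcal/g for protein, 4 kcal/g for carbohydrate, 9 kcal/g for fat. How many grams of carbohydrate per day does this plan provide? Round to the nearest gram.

Protein = 1 × 53.5 = 53.5 g → 53.5 × 4 = 214 kcal.
Non-protein calories = 2725 − 214 = 2511 kcal.
Fat: 20% × 2511 = 502.2 kcal; carbohydrate: 2008.8 kcal.
Carbohydrate: 2008.8 kcal ÷ 4 kcal/g = 502.2 g.

502 g/day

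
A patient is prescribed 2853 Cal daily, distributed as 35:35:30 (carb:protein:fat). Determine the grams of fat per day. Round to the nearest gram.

95 g/day

Fat energy = 30% × 2853 = 855.9 kcal.
At 9 kcal/g: 855.9 ÷ 9 = 95.1 g.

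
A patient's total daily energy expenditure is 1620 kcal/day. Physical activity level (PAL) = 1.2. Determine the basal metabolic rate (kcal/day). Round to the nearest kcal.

BMR = TEE ÷ activity factor = 1620 ÷ 1.2 = 1350 kcal/day.

1350 kcal/day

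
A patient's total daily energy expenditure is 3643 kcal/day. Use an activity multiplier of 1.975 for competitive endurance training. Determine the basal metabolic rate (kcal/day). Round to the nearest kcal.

1845 kcal/day

BMR = TEE ÷ activity factor = 3643 ÷ 1.975 = 1844.557 kcal/day.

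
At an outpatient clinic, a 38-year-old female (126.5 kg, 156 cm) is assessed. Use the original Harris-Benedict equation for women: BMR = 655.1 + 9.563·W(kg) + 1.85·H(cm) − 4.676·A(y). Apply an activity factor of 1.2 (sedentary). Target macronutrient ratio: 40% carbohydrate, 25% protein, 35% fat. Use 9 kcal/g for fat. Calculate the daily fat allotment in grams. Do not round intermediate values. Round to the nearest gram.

Harris-Benedict: BMR = 655.1 + 9.563(126.5) + 1.85(156) − 4.676(38) = 1975.7315 kcal/day.
TEE = 1975.7315 × 1.2 = 2370.8778 kcal/day.
Fat energy = 35% × 2370.8778 = 829.8072 kcal.
Fat = 829.8072 ÷ 9 kcal/g = 92.2008 g.

92 g/day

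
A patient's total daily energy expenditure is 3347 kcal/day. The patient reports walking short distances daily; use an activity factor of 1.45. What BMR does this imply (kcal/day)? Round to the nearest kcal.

BMR = TEE ÷ activity factor = 3347 ÷ 1.45 = 2308.2759 kcal/day.

2308 kcal/day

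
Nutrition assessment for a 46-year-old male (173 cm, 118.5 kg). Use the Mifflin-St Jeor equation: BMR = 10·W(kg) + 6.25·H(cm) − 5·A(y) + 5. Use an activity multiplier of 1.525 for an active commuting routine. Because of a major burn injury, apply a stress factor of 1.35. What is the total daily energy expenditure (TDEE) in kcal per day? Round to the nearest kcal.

4202 kcal per day

Mifflin-St Jeor (male): BMR = 10(118.5) + 6.25(173) − 5(46) + 5 = 1185 + 1081.25 − 230 + 5 = 2041.25 kcal/day.
TEE = BMR × activity factor = 2041.25 × 1.525 = 3112.9063 kcal/day.
Apply stress factor: 3112.9063 × 1.35 = 4202.4234 kcal/day.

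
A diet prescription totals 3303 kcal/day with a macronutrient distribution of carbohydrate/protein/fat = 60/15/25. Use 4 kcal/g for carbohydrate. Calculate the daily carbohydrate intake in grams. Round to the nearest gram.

Carbohydrate energy = 60% × 3303 = 1981.8 kcal.
At 4 kcal/g: 1981.8 ÷ 4 = 495.45 g.

495 g/day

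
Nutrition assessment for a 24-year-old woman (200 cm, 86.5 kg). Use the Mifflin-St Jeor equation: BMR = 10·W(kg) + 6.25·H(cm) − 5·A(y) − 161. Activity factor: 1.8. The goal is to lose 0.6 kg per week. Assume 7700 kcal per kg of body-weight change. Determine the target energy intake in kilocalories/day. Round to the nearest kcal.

2641 kilocalories/day

Mifflin-St Jeor (female): BMR = 10(86.5) + 6.25(200) − 5(24) − 161 = 865 + 1250 − 120 − 161 = 1834 kcal/day.
TEE = 1834 × 1.8 = 3301.2 kcal/day.
Required daily deficit = 0.6 × 7700 ÷ 7 = 660 kcal/day.
Target intake = 3301.2 − 660 = 2641.2 kcal/day.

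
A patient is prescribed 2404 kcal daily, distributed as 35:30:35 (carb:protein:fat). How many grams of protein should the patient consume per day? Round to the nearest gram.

180 g/day

Protein energy = 30% × 2404 = 721.2 kcal.
At 4 kcal/g: 721.2 ÷ 4 = 180.3 g.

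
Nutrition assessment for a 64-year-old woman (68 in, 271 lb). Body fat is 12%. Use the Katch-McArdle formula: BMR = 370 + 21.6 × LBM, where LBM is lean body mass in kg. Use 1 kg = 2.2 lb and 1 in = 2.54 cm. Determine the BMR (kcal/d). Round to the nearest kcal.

Convert to metric: weight = 271 ÷ 2.2 = 123.1818 kg; height = 68 × 2.54 = 172.72 cm.
LBM = 123.1818 × (1 − 0.12) = 108.4 kg. Katch-McArdle: BMR = 370 + 21.6 × 108.4 = 2711.44 kcal/day.

2711 kcal/d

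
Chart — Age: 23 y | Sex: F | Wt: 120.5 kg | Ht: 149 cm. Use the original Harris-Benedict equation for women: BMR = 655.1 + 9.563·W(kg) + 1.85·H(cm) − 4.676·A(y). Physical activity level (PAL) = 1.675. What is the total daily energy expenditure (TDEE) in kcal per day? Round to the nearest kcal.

Harris-Benedict: BMR = 655.1 + 9.563(120.5) + 1.85(149) − 4.676(23) = 1975.5435 kcal/day.
TEE = BMR × activity factor = 1975.5435 × 1.675 = 3309.0354 kcal/day.

3309 kcal per day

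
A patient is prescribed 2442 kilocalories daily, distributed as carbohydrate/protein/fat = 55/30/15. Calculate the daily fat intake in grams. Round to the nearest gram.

Fat energy = 15% × 2442 = 366.3 kcal.
At 9 kcal/g: 366.3 ÷ 9 = 40.7 g.

41 g/day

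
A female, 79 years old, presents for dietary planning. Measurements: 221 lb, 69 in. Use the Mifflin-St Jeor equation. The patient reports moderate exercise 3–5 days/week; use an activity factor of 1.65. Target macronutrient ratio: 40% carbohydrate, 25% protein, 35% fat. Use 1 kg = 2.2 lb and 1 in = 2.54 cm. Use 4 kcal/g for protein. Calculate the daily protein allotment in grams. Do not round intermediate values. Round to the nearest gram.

159 g/day

Convert to metric: weight = 221 ÷ 2.2 = 100.4545 kg; height = 69 × 2.54 = 175.26 cm.
Mifflin-St Jeor (female): BMR = 10(100.4545) + 6.25(175.26) − 5(79) − 161 = 1004.5455 + 1095.375 − 395 − 161 = 1543.9205 kcal/day.
TEE = 1543.9205 × 1.65 = 2547.4688 kcal/day.
Protein energy = 25% × 2547.4688 = 636.8672 kcal.
Protein = 636.8672 ÷ 4 kcal/g = 159.2168 g.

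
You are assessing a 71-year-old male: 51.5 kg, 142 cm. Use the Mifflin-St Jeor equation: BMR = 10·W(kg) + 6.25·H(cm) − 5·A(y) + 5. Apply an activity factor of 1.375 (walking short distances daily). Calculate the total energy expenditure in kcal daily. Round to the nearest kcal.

Mifflin-St Jeor (male): BMR = 10(51.5) + 6.25(142) − 5(71) + 5 = 515 + 887.5 − 355 + 5 = 1052.5 kcal/day.
TEE = BMR × activity factor = 1052.5 × 1.375 = 1447.1875 kcal/day.

1447 kcal daily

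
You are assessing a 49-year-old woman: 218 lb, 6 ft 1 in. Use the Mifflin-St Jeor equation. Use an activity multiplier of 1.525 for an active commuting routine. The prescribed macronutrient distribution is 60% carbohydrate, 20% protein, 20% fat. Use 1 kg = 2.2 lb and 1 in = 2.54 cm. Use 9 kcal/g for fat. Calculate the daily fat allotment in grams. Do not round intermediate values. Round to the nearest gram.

59 g/day

Convert to metric: weight = 218 ÷ 2.2 = 99.0909 kg; height = (6×12 + 1) × 2.54 = 73 × 2.54 = 185.42 cm.
Mifflin-St Jeor (female): BMR = 10(99.0909) + 6.25(185.42) − 5(49) − 161 = 990.9091 + 1158.875 − 245 − 161 = 1743.7841 kcal/day.
TEE = 1743.7841 × 1.525 = 2659.2707 kcal/day.
Fat energy = 20% × 2659.2707 = 531.8541 kcal.
Fat = 531.8541 ÷ 9 kcal/g = 59.0949 g.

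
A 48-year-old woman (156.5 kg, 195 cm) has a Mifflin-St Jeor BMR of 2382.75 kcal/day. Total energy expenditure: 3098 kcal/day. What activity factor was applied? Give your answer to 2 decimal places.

1.30

Activity factor = TEE ÷ BMR = 3098 ÷ 2382.75 = 1.3.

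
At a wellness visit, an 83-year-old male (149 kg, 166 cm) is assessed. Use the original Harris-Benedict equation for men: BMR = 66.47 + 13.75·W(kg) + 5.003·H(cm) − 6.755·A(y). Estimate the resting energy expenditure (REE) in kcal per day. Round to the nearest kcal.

Harris-Benedict: BMR = 66.47 + 13.75(149) + 5.003(166) − 6.755(83) = 2385.053 kcal/day.

2385 kcal per day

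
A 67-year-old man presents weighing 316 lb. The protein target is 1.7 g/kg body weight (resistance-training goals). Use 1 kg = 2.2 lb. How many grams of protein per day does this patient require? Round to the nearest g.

244 g/day

Weight in kg = 316 ÷ 2.2 = 143.6364 kg.
Protein = 1.7 g/kg × 143.6364 kg = 244.1818 g/day.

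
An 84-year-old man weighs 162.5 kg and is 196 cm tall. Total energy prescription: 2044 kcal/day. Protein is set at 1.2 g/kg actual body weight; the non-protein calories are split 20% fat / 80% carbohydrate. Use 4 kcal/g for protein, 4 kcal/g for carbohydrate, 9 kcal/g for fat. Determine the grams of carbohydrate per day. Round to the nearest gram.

253 g/day

Protein = 1.2 × 162.5 = 195 g → 195 × 4 = 780 kcal.
Non-protein calories = 2044 − 780 = 1264 kcal.
Fat: 20% × 1264 = 252.8 kcal; carbohydrate: 1011.2 kcal.
Carbohydrate: 1011.2 kcal ÷ 4 kcal/g = 252.8 g.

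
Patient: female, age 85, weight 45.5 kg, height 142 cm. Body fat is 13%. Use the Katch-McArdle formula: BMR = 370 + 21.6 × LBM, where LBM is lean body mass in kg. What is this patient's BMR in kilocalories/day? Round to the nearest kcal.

1225 kilocalories/day

LBM = 45.5 × (1 − 0.13) = 39.585 kg. Katch-McArdle: BMR = 370 + 21.6 × 39.585 = 1225.036 kcal/day.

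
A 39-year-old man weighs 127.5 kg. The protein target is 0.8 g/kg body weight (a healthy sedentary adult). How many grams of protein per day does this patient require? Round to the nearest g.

Protein = 0.8 g/kg × 127.5 kg = 102 g/day.

102 g/day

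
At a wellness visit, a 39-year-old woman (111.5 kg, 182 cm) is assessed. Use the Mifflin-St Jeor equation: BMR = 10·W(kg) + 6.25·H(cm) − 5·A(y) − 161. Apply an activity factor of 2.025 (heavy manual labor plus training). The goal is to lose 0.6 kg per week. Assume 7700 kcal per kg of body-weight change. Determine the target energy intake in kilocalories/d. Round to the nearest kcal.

Mifflin-St Jeor (female): BMR = 10(111.5) + 6.25(182) − 5(39) − 161 = 1115 + 1137.5 − 195 − 161 = 1896.5 kcal/day.
TEE = 1896.5 × 2.025 = 3840.4125 kcal/day.
Required daily deficit = 0.6 × 7700 ÷ 7 = 660 kcal/day.
Target intake = 3840.4125 − 660 = 3180.4125 kcal/day.

3180 kilocalories/d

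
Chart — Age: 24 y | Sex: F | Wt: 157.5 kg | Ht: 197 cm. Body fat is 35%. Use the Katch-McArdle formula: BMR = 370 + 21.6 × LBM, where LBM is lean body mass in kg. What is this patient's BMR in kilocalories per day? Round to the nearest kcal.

2581 kilocalories per day

LBM = 157.5 × (1 − 0.35) = 102.375 kg. Katch-McArdle: BMR = 370 + 21.6 × 102.375 = 2581.3 kcal/day.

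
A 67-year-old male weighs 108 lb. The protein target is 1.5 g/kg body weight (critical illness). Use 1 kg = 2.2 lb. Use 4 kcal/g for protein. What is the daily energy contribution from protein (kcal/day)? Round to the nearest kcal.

Weight in kg = 108 ÷ 2.2 = 49.0909 kg.
Protein = 1.5 g/kg × 49.0909 kg = 73.6364 g/day.
Protein energy = 73.6364 g × 4 kcal/g = 294.5455 kcal/day.

295 kcal/day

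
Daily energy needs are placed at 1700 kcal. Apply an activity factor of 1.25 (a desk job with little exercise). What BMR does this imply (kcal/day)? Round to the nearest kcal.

1360 kcal/day

BMR = TEE ÷ activity factor = 1700 ÷ 1.25 = 1360 kcal/day.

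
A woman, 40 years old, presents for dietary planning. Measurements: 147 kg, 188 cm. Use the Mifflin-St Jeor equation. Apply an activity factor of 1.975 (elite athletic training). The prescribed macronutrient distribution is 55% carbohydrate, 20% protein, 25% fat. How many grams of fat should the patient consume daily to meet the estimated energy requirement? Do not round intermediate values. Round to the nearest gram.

125 g/day

Mifflin-St Jeor (female): BMR = 10(147) + 6.25(188) − 5(40) − 161 = 1470 + 1175 − 200 − 161 = 2284 kcal/day.
TEE = 2284 × 1.975 = 4510.9 kcal/day.
Fat energy = 25% × 4510.9 = 1127.725 kcal.
Fat = 1127.725 ÷ 9 kcal/g = 125.3028 g.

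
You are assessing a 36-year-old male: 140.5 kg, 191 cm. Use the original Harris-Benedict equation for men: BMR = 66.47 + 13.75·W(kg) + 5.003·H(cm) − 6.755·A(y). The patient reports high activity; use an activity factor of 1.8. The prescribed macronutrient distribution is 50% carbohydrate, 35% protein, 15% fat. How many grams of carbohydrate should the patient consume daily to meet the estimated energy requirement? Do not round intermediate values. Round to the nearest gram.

610 g/day

Harris-Benedict: BMR = 66.47 + 13.75(140.5) + 5.003(191) − 6.755(36) = 2710.738 kcal/day.
TEE = 2710.738 × 1.8 = 4879.3284 kcal/day.
Carbohydrate energy = 50% × 4879.3284 = 2439.6642 kcal.
Carbohydrate = 2439.6642 ÷ 4 kcal/g = 609.9161 g.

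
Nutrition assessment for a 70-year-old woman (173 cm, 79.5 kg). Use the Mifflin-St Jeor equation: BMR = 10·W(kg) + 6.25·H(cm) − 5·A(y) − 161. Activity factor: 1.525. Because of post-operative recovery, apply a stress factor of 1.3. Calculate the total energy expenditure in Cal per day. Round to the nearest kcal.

2707 Cal per day

Mifflin-St Jeor (female): BMR = 10(79.5) + 6.25(173) − 5(70) − 161 = 795 + 1081.25 − 350 − 161 = 1365.25 kcal/day.
TEE = BMR × activity factor = 1365.25 × 1.525 = 2082.0063 kcal/day.
Apply stress factor: 2082.0063 × 1.3 = 2706.6081 kcal/day.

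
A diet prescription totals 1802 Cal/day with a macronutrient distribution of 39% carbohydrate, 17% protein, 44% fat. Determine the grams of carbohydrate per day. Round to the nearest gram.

176 g/day

Carbohydrate energy = 39% × 1802 = 702.78 kcal.
At 4 kcal/g: 702.78 ÷ 4 = 175.695 g.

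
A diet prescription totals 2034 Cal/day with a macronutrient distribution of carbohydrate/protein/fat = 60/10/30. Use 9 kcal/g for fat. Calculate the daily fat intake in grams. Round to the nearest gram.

Fat energy = 30% × 2034 = 610.2 kcal.
At 9 kcal/g: 610.2 ÷ 9 = 67.8 g.

68 g/day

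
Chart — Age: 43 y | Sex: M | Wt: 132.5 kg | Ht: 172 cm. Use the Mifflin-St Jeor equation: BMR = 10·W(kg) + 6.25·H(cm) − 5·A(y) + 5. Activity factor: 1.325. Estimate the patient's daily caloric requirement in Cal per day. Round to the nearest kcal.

Mifflin-St Jeor (male): BMR = 10(132.5) + 6.25(172) − 5(43) + 5 = 1325 + 1075 − 215 + 5 = 2190 kcal/day.
TEE = BMR × activity factor = 2190 × 1.325 = 2901.75 kcal/day.

2902 Cal per day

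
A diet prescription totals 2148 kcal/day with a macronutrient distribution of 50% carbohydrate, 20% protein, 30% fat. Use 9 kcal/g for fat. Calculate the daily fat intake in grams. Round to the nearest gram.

Fat energy = 30% × 2148 = 644.4 kcal.
At 9 kcal/g: 644.4 ÷ 9 = 71.6 g.

72 g/day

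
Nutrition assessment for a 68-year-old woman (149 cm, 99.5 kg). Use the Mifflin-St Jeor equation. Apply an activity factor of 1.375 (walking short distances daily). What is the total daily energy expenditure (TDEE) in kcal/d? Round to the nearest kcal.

Mifflin-St Jeor (female): BMR = 10(99.5) + 6.25(149) − 5(68) − 161 = 995 + 931.25 − 340 − 161 = 1425.25 kcal/day.
TEE = BMR × activity factor = 1425.25 × 1.375 = 1959.7188 kcal/day.

1960 kcal/d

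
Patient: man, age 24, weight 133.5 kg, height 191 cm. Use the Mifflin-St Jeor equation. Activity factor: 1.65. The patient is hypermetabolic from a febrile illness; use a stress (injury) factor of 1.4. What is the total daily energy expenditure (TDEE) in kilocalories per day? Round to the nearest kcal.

5576 kilocalories per day

Mifflin-St Jeor (male): BMR = 10(133.5) + 6.25(191) − 5(24) + 5 = 1335 + 1193.75 − 120 + 5 = 2413.75 kcal/day.
TEE = BMR × activity factor = 2413.75 × 1.65 = 3982.6875 kcal/day.
Apply stress factor: 3982.6875 × 1.4 = 5575.7625 kcal/day.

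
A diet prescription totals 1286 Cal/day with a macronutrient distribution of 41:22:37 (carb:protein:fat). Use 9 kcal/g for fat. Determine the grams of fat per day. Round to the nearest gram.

53 g/day

Fat energy = 37% × 1286 = 475.82 kcal.
At 9 kcal/g: 475.82 ÷ 9 = 52.8689 g.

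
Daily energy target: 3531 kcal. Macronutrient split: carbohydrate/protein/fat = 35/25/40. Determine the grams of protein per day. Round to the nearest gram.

221 g/day

Protein energy = 25% × 3531 = 882.75 kcal.
At 4 kcal/g: 882.75 ÷ 4 = 220.6875 g.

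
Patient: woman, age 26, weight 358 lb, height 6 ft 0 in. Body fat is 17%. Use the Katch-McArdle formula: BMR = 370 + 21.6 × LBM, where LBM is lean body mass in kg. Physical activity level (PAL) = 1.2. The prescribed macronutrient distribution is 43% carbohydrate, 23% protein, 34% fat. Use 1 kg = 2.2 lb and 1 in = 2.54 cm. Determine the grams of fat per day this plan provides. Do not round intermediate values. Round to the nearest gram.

Convert to metric: weight = 358 ÷ 2.2 = 162.7273 kg; height = (6×12 + 0) × 2.54 = 72 × 2.54 = 182.88 cm.
LBM = 162.7273 × (1 − 0.17) = 135.0636 kg. Katch-McArdle: BMR = 370 + 21.6 × 135.0636 = 3287.3745 kcal/day.
TEE = 3287.3745 × 1.2 = 3944.8495 kcal/day.
Fat energy = 34% × 3944.8495 = 1341.2488 kcal.
Fat = 1341.2488 ÷ 9 kcal/g = 149.0276 g.

149 g/day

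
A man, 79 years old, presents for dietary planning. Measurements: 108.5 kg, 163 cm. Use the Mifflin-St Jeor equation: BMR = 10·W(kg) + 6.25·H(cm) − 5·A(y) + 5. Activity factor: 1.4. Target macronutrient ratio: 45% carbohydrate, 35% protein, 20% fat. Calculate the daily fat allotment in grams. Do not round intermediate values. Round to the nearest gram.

53 g/day

Mifflin-St Jeor (male): BMR = 10(108.5) + 6.25(163) − 5(79) + 5 = 1085 + 1018.75 − 395 + 5 = 1713.75 kcal/day.
TEE = 1713.75 × 1.4 = 2399.25 kcal/day.
Fat energy = 20% × 2399.25 = 479.85 kcal.
Fat = 479.85 ÷ 9 kcal/g = 53.3167 g.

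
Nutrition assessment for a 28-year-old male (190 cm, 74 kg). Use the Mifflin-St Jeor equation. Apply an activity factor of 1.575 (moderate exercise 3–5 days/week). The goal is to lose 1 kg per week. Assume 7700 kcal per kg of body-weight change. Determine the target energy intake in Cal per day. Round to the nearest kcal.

1723 Cal per day

Mifflin-St Jeor (male): BMR = 10(74) + 6.25(190) − 5(28) + 5 = 740 + 1187.5 − 140 + 5 = 1792.5 kcal/day.
TEE = 1792.5 × 1.575 = 2823.1875 kcal/day.
Required daily deficit = 1 × 7700 ÷ 7 = 1100 kcal/day.
Target intake = 2823.1875 − 1100 = 1723.1875 kcal/day.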